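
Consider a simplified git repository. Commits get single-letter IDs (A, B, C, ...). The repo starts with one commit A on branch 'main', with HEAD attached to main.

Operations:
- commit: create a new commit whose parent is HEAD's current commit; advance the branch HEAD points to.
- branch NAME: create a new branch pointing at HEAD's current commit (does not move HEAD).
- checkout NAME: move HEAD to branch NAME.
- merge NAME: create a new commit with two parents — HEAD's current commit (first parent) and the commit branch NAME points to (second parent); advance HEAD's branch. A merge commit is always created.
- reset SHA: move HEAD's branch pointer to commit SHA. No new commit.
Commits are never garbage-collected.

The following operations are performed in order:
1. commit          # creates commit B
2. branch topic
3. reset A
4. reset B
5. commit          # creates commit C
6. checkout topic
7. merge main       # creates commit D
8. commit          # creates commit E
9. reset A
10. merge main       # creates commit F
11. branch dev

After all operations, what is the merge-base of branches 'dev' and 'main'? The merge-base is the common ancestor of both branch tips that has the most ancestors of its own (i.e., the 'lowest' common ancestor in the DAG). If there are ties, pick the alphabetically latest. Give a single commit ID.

After op 1 (commit): HEAD=main@B [main=B]
After op 2 (branch): HEAD=main@B [main=B topic=B]
After op 3 (reset): HEAD=main@A [main=A topic=B]
After op 4 (reset): HEAD=main@B [main=B topic=B]
After op 5 (commit): HEAD=main@C [main=C topic=B]
After op 6 (checkout): HEAD=topic@B [main=C topic=B]
After op 7 (merge): HEAD=topic@D [main=C topic=D]
After op 8 (commit): HEAD=topic@E [main=C topic=E]
After op 9 (reset): HEAD=topic@A [main=C topic=A]
After op 10 (merge): HEAD=topic@F [main=C topic=F]
After op 11 (branch): HEAD=topic@F [dev=F main=C topic=F]
ancestors(dev=F): ['A', 'B', 'C', 'F']
ancestors(main=C): ['A', 'B', 'C']
common: ['A', 'B', 'C']

Answer: C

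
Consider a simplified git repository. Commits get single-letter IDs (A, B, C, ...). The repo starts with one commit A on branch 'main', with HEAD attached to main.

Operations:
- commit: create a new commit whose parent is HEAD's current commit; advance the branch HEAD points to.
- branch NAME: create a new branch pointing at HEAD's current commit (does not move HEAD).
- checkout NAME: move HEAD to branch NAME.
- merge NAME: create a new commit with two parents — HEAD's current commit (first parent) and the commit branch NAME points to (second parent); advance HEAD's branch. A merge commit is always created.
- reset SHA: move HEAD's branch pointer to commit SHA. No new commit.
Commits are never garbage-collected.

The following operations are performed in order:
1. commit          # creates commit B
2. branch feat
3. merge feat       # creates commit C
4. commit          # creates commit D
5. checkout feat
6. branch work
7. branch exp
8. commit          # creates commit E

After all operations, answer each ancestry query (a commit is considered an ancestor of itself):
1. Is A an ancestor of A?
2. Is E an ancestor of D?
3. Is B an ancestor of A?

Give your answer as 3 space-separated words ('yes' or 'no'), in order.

Answer: yes no no

Derivation:
After op 1 (commit): HEAD=main@B [main=B]
After op 2 (branch): HEAD=main@B [feat=B main=B]
After op 3 (merge): HEAD=main@C [feat=B main=C]
After op 4 (commit): HEAD=main@D [feat=B main=D]
After op 5 (checkout): HEAD=feat@B [feat=B main=D]
After op 6 (branch): HEAD=feat@B [feat=B main=D work=B]
After op 7 (branch): HEAD=feat@B [exp=B feat=B main=D work=B]
After op 8 (commit): HEAD=feat@E [exp=B feat=E main=D work=B]
ancestors(A) = {A}; A in? yes
ancestors(D) = {A,B,C,D}; E in? no
ancestors(A) = {A}; B in? no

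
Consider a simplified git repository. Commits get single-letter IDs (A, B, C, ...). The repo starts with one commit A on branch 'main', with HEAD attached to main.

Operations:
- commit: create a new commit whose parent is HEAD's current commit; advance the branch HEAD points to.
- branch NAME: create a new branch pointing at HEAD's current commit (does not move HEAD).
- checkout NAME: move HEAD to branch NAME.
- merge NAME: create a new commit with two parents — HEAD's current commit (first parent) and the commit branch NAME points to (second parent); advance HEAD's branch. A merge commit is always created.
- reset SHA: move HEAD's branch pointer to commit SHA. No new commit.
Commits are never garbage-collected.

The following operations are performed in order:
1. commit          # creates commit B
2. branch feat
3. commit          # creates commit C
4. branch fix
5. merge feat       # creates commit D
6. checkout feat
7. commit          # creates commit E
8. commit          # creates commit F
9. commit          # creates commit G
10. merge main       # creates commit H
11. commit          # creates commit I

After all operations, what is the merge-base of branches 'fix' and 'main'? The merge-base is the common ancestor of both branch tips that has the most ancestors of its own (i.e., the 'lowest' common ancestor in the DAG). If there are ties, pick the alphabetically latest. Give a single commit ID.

Answer: C

Derivation:
After op 1 (commit): HEAD=main@B [main=B]
After op 2 (branch): HEAD=main@B [feat=B main=B]
After op 3 (commit): HEAD=main@C [feat=B main=C]
After op 4 (branch): HEAD=main@C [feat=B fix=C main=C]
After op 5 (merge): HEAD=main@D [feat=B fix=C main=D]
After op 6 (checkout): HEAD=feat@B [feat=B fix=C main=D]
After op 7 (commit): HEAD=feat@E [feat=E fix=C main=D]
After op 8 (commit): HEAD=feat@F [feat=F fix=C main=D]
After op 9 (commit): HEAD=feat@G [feat=G fix=C main=D]
After op 10 (merge): HEAD=feat@H [feat=H fix=C main=D]
After op 11 (commit): HEAD=feat@I [feat=I fix=C main=D]
ancestors(fix=C): ['A', 'B', 'C']
ancestors(main=D): ['A', 'B', 'C', 'D']
common: ['A', 'B', 'C']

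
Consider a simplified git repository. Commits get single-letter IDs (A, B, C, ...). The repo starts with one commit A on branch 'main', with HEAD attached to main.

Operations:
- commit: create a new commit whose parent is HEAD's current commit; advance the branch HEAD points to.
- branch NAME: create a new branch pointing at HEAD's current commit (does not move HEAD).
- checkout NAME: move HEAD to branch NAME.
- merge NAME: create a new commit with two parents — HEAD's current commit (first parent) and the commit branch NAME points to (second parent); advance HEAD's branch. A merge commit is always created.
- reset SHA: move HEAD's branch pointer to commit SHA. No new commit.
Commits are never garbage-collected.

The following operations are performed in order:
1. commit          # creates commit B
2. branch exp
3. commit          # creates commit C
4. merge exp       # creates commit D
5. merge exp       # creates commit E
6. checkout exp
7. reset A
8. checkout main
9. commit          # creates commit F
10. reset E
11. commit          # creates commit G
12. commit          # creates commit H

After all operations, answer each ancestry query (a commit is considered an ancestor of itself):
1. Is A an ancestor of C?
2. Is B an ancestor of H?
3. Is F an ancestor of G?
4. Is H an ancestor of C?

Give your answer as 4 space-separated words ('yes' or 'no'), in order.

After op 1 (commit): HEAD=main@B [main=B]
After op 2 (branch): HEAD=main@B [exp=B main=B]
After op 3 (commit): HEAD=main@C [exp=B main=C]
After op 4 (merge): HEAD=main@D [exp=B main=D]
After op 5 (merge): HEAD=main@E [exp=B main=E]
After op 6 (checkout): HEAD=exp@B [exp=B main=E]
After op 7 (reset): HEAD=exp@A [exp=A main=E]
After op 8 (checkout): HEAD=main@E [exp=A main=E]
After op 9 (commit): HEAD=main@F [exp=A main=F]
After op 10 (reset): HEAD=main@E [exp=A main=E]
After op 11 (commit): HEAD=main@G [exp=A main=G]
After op 12 (commit): HEAD=main@H [exp=A main=H]
ancestors(C) = {A,B,C}; A in? yes
ancestors(H) = {A,B,C,D,E,G,H}; B in? yes
ancestors(G) = {A,B,C,D,E,G}; F in? no
ancestors(C) = {A,B,C}; H in? no

Answer: yes yes no no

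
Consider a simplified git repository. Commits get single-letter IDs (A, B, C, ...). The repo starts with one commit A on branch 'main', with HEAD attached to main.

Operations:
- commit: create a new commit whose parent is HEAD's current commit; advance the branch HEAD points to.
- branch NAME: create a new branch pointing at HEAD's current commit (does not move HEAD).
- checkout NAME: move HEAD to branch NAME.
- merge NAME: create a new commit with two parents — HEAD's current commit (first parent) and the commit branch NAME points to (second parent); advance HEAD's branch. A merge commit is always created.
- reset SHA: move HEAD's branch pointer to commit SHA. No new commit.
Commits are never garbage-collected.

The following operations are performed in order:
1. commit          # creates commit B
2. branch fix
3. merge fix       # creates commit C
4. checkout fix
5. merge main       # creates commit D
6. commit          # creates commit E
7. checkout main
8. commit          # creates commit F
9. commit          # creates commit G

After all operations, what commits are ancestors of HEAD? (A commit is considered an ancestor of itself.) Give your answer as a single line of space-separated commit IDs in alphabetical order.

After op 1 (commit): HEAD=main@B [main=B]
After op 2 (branch): HEAD=main@B [fix=B main=B]
After op 3 (merge): HEAD=main@C [fix=B main=C]
After op 4 (checkout): HEAD=fix@B [fix=B main=C]
After op 5 (merge): HEAD=fix@D [fix=D main=C]
After op 6 (commit): HEAD=fix@E [fix=E main=C]
After op 7 (checkout): HEAD=main@C [fix=E main=C]
After op 8 (commit): HEAD=main@F [fix=E main=F]
After op 9 (commit): HEAD=main@G [fix=E main=G]

Answer: A B C F G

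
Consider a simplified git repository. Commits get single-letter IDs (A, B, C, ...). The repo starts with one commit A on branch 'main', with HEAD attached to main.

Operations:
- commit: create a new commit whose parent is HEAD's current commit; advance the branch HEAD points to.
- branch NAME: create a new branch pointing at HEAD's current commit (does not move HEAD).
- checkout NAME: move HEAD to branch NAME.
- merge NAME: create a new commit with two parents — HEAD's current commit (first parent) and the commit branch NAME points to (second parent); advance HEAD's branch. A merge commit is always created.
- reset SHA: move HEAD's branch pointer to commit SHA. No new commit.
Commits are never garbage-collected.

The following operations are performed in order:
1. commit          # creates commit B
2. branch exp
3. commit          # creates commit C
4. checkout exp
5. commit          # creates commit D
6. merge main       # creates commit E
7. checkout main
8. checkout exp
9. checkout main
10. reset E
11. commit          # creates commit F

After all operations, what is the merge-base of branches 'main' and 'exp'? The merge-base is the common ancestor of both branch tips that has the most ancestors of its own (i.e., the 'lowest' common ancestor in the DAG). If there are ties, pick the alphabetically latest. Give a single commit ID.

Answer: E

Derivation:
After op 1 (commit): HEAD=main@B [main=B]
After op 2 (branch): HEAD=main@B [exp=B main=B]
After op 3 (commit): HEAD=main@C [exp=B main=C]
After op 4 (checkout): HEAD=exp@B [exp=B main=C]
After op 5 (commit): HEAD=exp@D [exp=D main=C]
After op 6 (merge): HEAD=exp@E [exp=E main=C]
After op 7 (checkout): HEAD=main@C [exp=E main=C]
After op 8 (checkout): HEAD=exp@E [exp=E main=C]
After op 9 (checkout): HEAD=main@C [exp=E main=C]
After op 10 (reset): HEAD=main@E [exp=E main=E]
After op 11 (commit): HEAD=main@F [exp=E main=F]
ancestors(main=F): ['A', 'B', 'C', 'D', 'E', 'F']
ancestors(exp=E): ['A', 'B', 'C', 'D', 'E']
common: ['A', 'B', 'C', 'D', 'E']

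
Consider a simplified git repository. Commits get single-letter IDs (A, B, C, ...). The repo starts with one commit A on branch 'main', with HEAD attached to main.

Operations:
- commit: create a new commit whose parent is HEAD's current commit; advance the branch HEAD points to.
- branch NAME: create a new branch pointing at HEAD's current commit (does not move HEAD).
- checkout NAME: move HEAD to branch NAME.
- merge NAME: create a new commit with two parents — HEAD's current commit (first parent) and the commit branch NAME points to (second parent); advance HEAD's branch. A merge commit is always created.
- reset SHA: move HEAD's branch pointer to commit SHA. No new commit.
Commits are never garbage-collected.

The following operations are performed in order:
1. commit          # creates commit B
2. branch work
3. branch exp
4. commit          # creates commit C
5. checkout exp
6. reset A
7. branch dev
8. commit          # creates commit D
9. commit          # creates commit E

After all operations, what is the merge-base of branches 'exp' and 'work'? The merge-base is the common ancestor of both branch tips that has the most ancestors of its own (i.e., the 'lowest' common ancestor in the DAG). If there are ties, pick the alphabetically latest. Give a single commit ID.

After op 1 (commit): HEAD=main@B [main=B]
After op 2 (branch): HEAD=main@B [main=B work=B]
After op 3 (branch): HEAD=main@B [exp=B main=B work=B]
After op 4 (commit): HEAD=main@C [exp=B main=C work=B]
After op 5 (checkout): HEAD=exp@B [exp=B main=C work=B]
After op 6 (reset): HEAD=exp@A [exp=A main=C work=B]
After op 7 (branch): HEAD=exp@A [dev=A exp=A main=C work=B]
After op 8 (commit): HEAD=exp@D [dev=A exp=D main=C work=B]
After op 9 (commit): HEAD=exp@E [dev=A exp=E main=C work=B]
ancestors(exp=E): ['A', 'D', 'E']
ancestors(work=B): ['A', 'B']
common: ['A']

Answer: A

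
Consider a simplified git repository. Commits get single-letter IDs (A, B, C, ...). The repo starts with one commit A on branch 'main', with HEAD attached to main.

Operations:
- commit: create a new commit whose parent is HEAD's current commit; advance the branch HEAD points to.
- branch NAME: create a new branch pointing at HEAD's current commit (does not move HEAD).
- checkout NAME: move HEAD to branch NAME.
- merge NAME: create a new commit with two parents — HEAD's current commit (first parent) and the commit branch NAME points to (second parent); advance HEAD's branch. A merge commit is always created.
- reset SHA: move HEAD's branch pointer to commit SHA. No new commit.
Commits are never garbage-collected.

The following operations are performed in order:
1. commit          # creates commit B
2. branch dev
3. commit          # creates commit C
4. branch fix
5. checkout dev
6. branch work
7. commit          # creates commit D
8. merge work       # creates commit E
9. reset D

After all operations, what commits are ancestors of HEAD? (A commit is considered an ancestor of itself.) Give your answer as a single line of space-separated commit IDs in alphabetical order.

Answer: A B D

Derivation:
After op 1 (commit): HEAD=main@B [main=B]
After op 2 (branch): HEAD=main@B [dev=B main=B]
After op 3 (commit): HEAD=main@C [dev=B main=C]
After op 4 (branch): HEAD=main@C [dev=B fix=C main=C]
After op 5 (checkout): HEAD=dev@B [dev=B fix=C main=C]
After op 6 (branch): HEAD=dev@B [dev=B fix=C main=C work=B]
After op 7 (commit): HEAD=dev@D [dev=D fix=C main=C work=B]
After op 8 (merge): HEAD=dev@E [dev=E fix=C main=C work=B]
After op 9 (reset): HEAD=dev@D [dev=D fix=C main=C work=B]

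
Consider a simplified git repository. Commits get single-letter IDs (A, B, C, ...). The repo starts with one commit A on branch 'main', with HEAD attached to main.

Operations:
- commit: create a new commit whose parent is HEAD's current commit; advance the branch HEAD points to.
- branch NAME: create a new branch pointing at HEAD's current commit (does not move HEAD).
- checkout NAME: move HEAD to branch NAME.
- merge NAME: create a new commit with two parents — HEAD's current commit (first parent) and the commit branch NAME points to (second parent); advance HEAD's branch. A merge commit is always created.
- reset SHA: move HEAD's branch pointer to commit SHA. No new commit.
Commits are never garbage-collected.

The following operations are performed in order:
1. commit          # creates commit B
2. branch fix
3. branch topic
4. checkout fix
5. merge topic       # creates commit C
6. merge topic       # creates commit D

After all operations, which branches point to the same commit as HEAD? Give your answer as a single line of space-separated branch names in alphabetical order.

After op 1 (commit): HEAD=main@B [main=B]
After op 2 (branch): HEAD=main@B [fix=B main=B]
After op 3 (branch): HEAD=main@B [fix=B main=B topic=B]
After op 4 (checkout): HEAD=fix@B [fix=B main=B topic=B]
After op 5 (merge): HEAD=fix@C [fix=C main=B topic=B]
After op 6 (merge): HEAD=fix@D [fix=D main=B topic=B]

Answer: fix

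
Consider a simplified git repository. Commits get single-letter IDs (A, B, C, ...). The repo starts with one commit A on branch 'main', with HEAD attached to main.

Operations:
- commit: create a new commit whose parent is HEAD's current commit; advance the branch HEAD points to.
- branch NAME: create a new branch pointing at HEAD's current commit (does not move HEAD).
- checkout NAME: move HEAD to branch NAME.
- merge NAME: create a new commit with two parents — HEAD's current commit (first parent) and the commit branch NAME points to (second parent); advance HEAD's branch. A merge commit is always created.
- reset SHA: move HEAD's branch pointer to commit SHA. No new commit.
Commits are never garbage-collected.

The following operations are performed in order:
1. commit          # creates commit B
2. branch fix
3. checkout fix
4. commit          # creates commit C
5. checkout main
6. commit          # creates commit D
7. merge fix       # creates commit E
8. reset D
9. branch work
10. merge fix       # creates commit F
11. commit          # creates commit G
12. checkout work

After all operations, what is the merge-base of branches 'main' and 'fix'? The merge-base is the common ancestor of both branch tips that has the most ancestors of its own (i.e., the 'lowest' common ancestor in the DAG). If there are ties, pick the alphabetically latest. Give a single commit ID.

Answer: C

Derivation:
After op 1 (commit): HEAD=main@B [main=B]
After op 2 (branch): HEAD=main@B [fix=B main=B]
After op 3 (checkout): HEAD=fix@B [fix=B main=B]
After op 4 (commit): HEAD=fix@C [fix=C main=B]
After op 5 (checkout): HEAD=main@B [fix=C main=B]
After op 6 (commit): HEAD=main@D [fix=C main=D]
After op 7 (merge): HEAD=main@E [fix=C main=E]
After op 8 (reset): HEAD=main@D [fix=C main=D]
After op 9 (branch): HEAD=main@D [fix=C main=D work=D]
After op 10 (merge): HEAD=main@F [fix=C main=F work=D]
After op 11 (commit): HEAD=main@G [fix=C main=G work=D]
After op 12 (checkout): HEAD=work@D [fix=C main=G work=D]
ancestors(main=G): ['A', 'B', 'C', 'D', 'F', 'G']
ancestors(fix=C): ['A', 'B', 'C']
common: ['A', 'B', 'C']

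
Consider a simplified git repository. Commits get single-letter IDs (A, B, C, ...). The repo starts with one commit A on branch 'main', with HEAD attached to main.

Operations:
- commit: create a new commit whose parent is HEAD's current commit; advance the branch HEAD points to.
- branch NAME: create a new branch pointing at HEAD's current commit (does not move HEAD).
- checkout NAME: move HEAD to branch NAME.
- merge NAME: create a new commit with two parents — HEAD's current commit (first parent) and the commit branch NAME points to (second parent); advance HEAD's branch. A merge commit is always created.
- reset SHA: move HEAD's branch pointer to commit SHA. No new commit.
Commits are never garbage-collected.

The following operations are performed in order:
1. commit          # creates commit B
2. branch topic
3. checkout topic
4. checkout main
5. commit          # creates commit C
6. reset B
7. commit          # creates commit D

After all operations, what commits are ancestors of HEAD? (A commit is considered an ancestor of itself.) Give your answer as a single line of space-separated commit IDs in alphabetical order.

Answer: A B D

Derivation:
After op 1 (commit): HEAD=main@B [main=B]
After op 2 (branch): HEAD=main@B [main=B topic=B]
After op 3 (checkout): HEAD=topic@B [main=B topic=B]
After op 4 (checkout): HEAD=main@B [main=B topic=B]
After op 5 (commit): HEAD=main@C [main=C topic=B]
After op 6 (reset): HEAD=main@B [main=B topic=B]
After op 7 (commit): HEAD=main@D [main=D topic=B]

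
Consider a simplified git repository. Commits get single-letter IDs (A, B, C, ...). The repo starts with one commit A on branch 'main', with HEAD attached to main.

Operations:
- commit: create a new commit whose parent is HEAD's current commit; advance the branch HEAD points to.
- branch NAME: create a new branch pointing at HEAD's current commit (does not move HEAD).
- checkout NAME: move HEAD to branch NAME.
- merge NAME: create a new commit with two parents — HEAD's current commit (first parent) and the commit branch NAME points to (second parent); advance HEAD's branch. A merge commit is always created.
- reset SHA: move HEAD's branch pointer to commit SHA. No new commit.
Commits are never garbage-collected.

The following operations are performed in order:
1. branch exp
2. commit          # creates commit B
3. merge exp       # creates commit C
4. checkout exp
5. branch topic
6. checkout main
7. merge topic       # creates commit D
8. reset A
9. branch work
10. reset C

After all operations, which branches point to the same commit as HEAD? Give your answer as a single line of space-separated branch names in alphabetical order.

After op 1 (branch): HEAD=main@A [exp=A main=A]
After op 2 (commit): HEAD=main@B [exp=A main=B]
After op 3 (merge): HEAD=main@C [exp=A main=C]
After op 4 (checkout): HEAD=exp@A [exp=A main=C]
After op 5 (branch): HEAD=exp@A [exp=A main=C topic=A]
After op 6 (checkout): HEAD=main@C [exp=A main=C topic=A]
After op 7 (merge): HEAD=main@D [exp=A main=D topic=A]
After op 8 (reset): HEAD=main@A [exp=A main=A topic=A]
After op 9 (branch): HEAD=main@A [exp=A main=A topic=A work=A]
After op 10 (reset): HEAD=main@C [exp=A main=C topic=A work=A]

Answer: main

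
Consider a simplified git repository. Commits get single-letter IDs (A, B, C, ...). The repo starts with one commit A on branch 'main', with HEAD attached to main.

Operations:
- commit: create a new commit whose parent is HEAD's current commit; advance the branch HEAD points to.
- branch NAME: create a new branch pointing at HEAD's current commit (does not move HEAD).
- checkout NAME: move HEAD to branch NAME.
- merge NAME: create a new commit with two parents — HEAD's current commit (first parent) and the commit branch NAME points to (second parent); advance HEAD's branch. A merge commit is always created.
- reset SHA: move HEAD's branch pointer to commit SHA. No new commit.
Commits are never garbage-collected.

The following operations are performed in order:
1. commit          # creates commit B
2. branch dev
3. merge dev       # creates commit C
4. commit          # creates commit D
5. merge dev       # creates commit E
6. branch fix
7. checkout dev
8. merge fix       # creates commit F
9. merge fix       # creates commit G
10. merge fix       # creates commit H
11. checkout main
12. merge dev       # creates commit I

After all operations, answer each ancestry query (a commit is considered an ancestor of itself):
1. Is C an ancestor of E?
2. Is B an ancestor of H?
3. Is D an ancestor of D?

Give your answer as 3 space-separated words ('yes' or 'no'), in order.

After op 1 (commit): HEAD=main@B [main=B]
After op 2 (branch): HEAD=main@B [dev=B main=B]
After op 3 (merge): HEAD=main@C [dev=B main=C]
After op 4 (commit): HEAD=main@D [dev=B main=D]
After op 5 (merge): HEAD=main@E [dev=B main=E]
After op 6 (branch): HEAD=main@E [dev=B fix=E main=E]
After op 7 (checkout): HEAD=dev@B [dev=B fix=E main=E]
After op 8 (merge): HEAD=dev@F [dev=F fix=E main=E]
After op 9 (merge): HEAD=dev@G [dev=G fix=E main=E]
After op 10 (merge): HEAD=dev@H [dev=H fix=E main=E]
After op 11 (checkout): HEAD=main@E [dev=H fix=E main=E]
After op 12 (merge): HEAD=main@I [dev=H fix=E main=I]
ancestors(E) = {A,B,C,D,E}; C in? yes
ancestors(H) = {A,B,C,D,E,F,G,H}; B in? yes
ancestors(D) = {A,B,C,D}; D in? yes

Answer: yes yes yes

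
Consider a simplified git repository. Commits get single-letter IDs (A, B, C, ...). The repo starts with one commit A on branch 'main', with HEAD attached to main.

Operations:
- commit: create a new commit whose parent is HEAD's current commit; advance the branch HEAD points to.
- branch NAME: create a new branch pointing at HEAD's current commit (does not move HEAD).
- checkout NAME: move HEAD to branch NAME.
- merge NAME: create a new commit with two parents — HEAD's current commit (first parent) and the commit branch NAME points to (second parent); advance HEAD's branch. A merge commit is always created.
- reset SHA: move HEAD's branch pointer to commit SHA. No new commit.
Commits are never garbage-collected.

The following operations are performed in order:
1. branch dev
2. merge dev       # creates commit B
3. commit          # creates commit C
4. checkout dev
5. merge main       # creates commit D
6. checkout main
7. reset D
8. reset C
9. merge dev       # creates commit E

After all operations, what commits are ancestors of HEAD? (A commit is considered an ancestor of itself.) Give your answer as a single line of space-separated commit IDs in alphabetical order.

After op 1 (branch): HEAD=main@A [dev=A main=A]
After op 2 (merge): HEAD=main@B [dev=A main=B]
After op 3 (commit): HEAD=main@C [dev=A main=C]
After op 4 (checkout): HEAD=dev@A [dev=A main=C]
After op 5 (merge): HEAD=dev@D [dev=D main=C]
After op 6 (checkout): HEAD=main@C [dev=D main=C]
After op 7 (reset): HEAD=main@D [dev=D main=D]
After op 8 (reset): HEAD=main@C [dev=D main=C]
After op 9 (merge): HEAD=main@E [dev=D main=E]

Answer: A B C D E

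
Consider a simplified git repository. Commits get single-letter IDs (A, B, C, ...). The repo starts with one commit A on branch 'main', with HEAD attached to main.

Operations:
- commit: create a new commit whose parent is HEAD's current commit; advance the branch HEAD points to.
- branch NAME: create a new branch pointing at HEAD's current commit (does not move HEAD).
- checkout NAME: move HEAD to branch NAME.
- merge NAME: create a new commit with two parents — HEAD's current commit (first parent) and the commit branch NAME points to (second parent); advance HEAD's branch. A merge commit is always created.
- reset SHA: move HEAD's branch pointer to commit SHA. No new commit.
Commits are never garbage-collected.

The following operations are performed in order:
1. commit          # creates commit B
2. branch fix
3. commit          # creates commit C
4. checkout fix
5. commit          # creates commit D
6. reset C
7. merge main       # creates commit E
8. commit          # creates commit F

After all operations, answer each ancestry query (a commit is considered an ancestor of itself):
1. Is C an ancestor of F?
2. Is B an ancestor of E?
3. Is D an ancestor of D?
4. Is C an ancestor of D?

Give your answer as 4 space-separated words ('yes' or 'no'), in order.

After op 1 (commit): HEAD=main@B [main=B]
After op 2 (branch): HEAD=main@B [fix=B main=B]
After op 3 (commit): HEAD=main@C [fix=B main=C]
After op 4 (checkout): HEAD=fix@B [fix=B main=C]
After op 5 (commit): HEAD=fix@D [fix=D main=C]
After op 6 (reset): HEAD=fix@C [fix=C main=C]
After op 7 (merge): HEAD=fix@E [fix=E main=C]
After op 8 (commit): HEAD=fix@F [fix=F main=C]
ancestors(F) = {A,B,C,E,F}; C in? yes
ancestors(E) = {A,B,C,E}; B in? yes
ancestors(D) = {A,B,D}; D in? yes
ancestors(D) = {A,B,D}; C in? no

Answer: yes yes yes no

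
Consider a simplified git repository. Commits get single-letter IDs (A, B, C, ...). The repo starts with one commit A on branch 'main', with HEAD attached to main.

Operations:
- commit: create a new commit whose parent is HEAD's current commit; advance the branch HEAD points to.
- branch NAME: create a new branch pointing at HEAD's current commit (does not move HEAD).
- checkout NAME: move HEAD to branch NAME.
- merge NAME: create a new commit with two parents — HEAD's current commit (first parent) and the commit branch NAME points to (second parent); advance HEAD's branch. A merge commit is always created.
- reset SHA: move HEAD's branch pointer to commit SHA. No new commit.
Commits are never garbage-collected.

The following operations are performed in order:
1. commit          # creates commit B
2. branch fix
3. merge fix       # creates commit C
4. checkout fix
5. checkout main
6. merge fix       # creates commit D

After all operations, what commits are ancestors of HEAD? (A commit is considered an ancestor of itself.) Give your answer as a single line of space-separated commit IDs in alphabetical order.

Answer: A B C D

Derivation:
After op 1 (commit): HEAD=main@B [main=B]
After op 2 (branch): HEAD=main@B [fix=B main=B]
After op 3 (merge): HEAD=main@C [fix=B main=C]
After op 4 (checkout): HEAD=fix@B [fix=B main=C]
After op 5 (checkout): HEAD=main@C [fix=B main=C]
After op 6 (merge): HEAD=main@D [fix=B main=D]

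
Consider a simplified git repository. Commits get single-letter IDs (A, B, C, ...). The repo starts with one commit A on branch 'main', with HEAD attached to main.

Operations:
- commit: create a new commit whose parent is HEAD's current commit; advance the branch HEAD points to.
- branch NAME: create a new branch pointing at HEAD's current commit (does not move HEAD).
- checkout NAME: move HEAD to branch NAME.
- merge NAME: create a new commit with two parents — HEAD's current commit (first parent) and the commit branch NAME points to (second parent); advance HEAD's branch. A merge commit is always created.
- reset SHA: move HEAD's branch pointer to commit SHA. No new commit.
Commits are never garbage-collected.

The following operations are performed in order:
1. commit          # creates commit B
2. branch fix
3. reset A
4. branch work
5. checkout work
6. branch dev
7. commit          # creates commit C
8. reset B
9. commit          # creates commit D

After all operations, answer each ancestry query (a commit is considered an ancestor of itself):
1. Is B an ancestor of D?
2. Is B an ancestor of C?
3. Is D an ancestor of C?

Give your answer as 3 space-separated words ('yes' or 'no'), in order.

After op 1 (commit): HEAD=main@B [main=B]
After op 2 (branch): HEAD=main@B [fix=B main=B]
After op 3 (reset): HEAD=main@A [fix=B main=A]
After op 4 (branch): HEAD=main@A [fix=B main=A work=A]
After op 5 (checkout): HEAD=work@A [fix=B main=A work=A]
After op 6 (branch): HEAD=work@A [dev=A fix=B main=A work=A]
After op 7 (commit): HEAD=work@C [dev=A fix=B main=A work=C]
After op 8 (reset): HEAD=work@B [dev=A fix=B main=A work=B]
After op 9 (commit): HEAD=work@D [dev=A fix=B main=A work=D]
ancestors(D) = {A,B,D}; B in? yes
ancestors(C) = {A,C}; B in? no
ancestors(C) = {A,C}; D in? no

Answer: yes no no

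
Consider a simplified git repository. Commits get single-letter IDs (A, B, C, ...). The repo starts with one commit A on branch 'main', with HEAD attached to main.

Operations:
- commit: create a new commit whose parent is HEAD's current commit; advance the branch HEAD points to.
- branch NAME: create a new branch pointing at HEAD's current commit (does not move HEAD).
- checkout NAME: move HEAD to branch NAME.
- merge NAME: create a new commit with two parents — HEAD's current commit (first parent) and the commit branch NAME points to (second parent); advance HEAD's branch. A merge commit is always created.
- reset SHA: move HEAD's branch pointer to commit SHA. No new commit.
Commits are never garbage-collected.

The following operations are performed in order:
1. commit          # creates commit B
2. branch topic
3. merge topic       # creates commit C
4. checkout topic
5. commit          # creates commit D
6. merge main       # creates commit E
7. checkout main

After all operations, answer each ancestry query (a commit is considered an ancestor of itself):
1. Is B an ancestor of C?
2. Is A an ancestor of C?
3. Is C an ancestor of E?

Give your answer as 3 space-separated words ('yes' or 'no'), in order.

After op 1 (commit): HEAD=main@B [main=B]
After op 2 (branch): HEAD=main@B [main=B topic=B]
After op 3 (merge): HEAD=main@C [main=C topic=B]
After op 4 (checkout): HEAD=topic@B [main=C topic=B]
After op 5 (commit): HEAD=topic@D [main=C topic=D]
After op 6 (merge): HEAD=topic@E [main=C topic=E]
After op 7 (checkout): HEAD=main@C [main=C topic=E]
ancestors(C) = {A,B,C}; B in? yes
ancestors(C) = {A,B,C}; A in? yes
ancestors(E) = {A,B,C,D,E}; C in? yes

Answer: yes yes yes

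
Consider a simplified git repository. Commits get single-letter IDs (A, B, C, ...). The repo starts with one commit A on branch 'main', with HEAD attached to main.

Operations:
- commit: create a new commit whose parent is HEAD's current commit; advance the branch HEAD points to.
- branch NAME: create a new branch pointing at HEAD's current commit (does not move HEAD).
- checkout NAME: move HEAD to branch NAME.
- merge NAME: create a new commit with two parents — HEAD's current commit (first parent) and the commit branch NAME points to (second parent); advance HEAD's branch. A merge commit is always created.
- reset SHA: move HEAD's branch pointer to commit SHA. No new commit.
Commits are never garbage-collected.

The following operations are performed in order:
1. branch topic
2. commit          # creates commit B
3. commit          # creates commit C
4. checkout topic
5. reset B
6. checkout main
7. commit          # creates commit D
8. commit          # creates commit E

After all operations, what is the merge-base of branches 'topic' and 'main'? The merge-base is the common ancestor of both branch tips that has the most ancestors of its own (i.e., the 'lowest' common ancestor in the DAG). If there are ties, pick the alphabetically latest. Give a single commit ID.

Answer: B

Derivation:
After op 1 (branch): HEAD=main@A [main=A topic=A]
After op 2 (commit): HEAD=main@B [main=B topic=A]
After op 3 (commit): HEAD=main@C [main=C topic=A]
After op 4 (checkout): HEAD=topic@A [main=C topic=A]
After op 5 (reset): HEAD=topic@B [main=C topic=B]
After op 6 (checkout): HEAD=main@C [main=C topic=B]
After op 7 (commit): HEAD=main@D [main=D topic=B]
After op 8 (commit): HEAD=main@E [main=E topic=B]
ancestors(topic=B): ['A', 'B']
ancestors(main=E): ['A', 'B', 'C', 'D', 'E']
common: ['A', 'B']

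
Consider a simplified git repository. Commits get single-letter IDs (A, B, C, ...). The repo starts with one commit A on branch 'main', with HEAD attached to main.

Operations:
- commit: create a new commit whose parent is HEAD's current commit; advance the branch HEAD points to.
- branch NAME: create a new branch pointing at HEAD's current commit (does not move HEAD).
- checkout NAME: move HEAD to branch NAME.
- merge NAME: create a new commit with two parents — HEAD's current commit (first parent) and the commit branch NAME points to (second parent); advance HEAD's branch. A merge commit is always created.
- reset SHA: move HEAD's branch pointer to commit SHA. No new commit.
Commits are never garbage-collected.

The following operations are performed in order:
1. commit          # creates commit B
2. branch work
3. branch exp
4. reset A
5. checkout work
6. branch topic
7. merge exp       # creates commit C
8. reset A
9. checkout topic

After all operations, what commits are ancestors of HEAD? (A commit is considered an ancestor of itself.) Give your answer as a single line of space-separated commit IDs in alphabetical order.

Answer: A B

Derivation:
After op 1 (commit): HEAD=main@B [main=B]
After op 2 (branch): HEAD=main@B [main=B work=B]
After op 3 (branch): HEAD=main@B [exp=B main=B work=B]
After op 4 (reset): HEAD=main@A [exp=B main=A work=B]
After op 5 (checkout): HEAD=work@B [exp=B main=A work=B]
After op 6 (branch): HEAD=work@B [exp=B main=A topic=B work=B]
After op 7 (merge): HEAD=work@C [exp=B main=A topic=B work=C]
After op 8 (reset): HEAD=work@A [exp=B main=A topic=B work=A]
After op 9 (checkout): HEAD=topic@B [exp=B main=A topic=B work=A]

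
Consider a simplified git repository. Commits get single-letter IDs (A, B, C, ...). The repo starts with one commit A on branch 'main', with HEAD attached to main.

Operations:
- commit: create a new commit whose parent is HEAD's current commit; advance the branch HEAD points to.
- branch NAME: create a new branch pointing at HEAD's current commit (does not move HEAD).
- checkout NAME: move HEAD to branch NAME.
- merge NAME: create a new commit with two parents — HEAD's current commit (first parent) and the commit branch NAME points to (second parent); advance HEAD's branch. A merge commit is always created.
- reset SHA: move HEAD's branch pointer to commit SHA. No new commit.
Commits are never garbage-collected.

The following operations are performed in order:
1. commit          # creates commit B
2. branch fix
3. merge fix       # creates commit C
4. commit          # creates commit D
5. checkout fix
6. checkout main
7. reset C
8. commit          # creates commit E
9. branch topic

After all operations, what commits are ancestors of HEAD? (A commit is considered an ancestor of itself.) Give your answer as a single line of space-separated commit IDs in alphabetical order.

Answer: A B C E

Derivation:
After op 1 (commit): HEAD=main@B [main=B]
After op 2 (branch): HEAD=main@B [fix=B main=B]
After op 3 (merge): HEAD=main@C [fix=B main=C]
After op 4 (commit): HEAD=main@D [fix=B main=D]
After op 5 (checkout): HEAD=fix@B [fix=B main=D]
After op 6 (checkout): HEAD=main@D [fix=B main=D]
After op 7 (reset): HEAD=main@C [fix=B main=C]
After op 8 (commit): HEAD=main@E [fix=B main=E]
After op 9 (branch): HEAD=main@E [fix=B main=E topic=E]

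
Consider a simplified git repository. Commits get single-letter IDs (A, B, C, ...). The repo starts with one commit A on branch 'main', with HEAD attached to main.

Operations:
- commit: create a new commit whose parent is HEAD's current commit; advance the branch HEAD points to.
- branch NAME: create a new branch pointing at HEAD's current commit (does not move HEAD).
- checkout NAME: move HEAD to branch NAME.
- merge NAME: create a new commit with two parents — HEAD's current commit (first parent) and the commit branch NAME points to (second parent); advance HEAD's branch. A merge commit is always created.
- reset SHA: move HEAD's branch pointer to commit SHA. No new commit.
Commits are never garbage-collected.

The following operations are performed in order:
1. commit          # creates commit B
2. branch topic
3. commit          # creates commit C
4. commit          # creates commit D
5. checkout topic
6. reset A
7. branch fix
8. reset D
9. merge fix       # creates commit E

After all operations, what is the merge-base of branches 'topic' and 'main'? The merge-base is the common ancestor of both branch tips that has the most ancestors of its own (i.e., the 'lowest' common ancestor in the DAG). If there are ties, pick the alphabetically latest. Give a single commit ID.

Answer: D

Derivation:
After op 1 (commit): HEAD=main@B [main=B]
After op 2 (branch): HEAD=main@B [main=B topic=B]
After op 3 (commit): HEAD=main@C [main=C topic=B]
After op 4 (commit): HEAD=main@D [main=D topic=B]
After op 5 (checkout): HEAD=topic@B [main=D topic=B]
After op 6 (reset): HEAD=topic@A [main=D topic=A]
After op 7 (branch): HEAD=topic@A [fix=A main=D topic=A]
After op 8 (reset): HEAD=topic@D [fix=A main=D topic=D]
After op 9 (merge): HEAD=topic@E [fix=A main=D topic=E]
ancestors(topic=E): ['A', 'B', 'C', 'D', 'E']
ancestors(main=D): ['A', 'B', 'C', 'D']
common: ['A', 'B', 'C', 'D']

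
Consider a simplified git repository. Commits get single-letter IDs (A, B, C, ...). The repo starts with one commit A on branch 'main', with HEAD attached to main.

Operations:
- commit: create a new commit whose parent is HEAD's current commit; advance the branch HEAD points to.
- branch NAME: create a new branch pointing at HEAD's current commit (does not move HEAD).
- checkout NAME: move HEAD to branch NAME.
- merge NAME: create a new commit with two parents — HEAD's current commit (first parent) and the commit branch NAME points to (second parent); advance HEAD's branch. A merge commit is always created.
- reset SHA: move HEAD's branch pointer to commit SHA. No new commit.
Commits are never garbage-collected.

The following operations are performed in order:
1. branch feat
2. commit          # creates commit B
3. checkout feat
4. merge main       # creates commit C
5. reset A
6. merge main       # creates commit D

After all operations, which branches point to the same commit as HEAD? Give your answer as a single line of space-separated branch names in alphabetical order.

After op 1 (branch): HEAD=main@A [feat=A main=A]
After op 2 (commit): HEAD=main@B [feat=A main=B]
After op 3 (checkout): HEAD=feat@A [feat=A main=B]
After op 4 (merge): HEAD=feat@C [feat=C main=B]
After op 5 (reset): HEAD=feat@A [feat=A main=B]
After op 6 (merge): HEAD=feat@D [feat=D main=B]

Answer: feat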